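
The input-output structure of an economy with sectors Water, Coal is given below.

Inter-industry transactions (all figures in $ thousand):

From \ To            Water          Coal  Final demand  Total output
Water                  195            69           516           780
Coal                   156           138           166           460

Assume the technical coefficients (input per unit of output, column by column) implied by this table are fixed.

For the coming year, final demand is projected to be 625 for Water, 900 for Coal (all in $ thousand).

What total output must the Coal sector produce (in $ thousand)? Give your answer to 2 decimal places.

x_2 = 1616.16

Technical coefficients a_ij = z_ij / X_j:
  a_11 = 195/780 = 0.25, a_21 = 156/780 = 0.20
  a_12 = 69/460 = 0.15, a_22 = 138/460 = 0.30
I − A =
  [   0.75    -0.15]
  [  -0.20     0.70]
det(I−A) = (0.75)(0.70) − (-0.15)(-0.20) = 0.4950
adj(I−A) = [[0.70, 0.15], [0.20, 0.75]]
(I − A)⁻¹ = adj(I−A) / det(I−A) ≈
  [   1.4141     0.3030]
  [   0.4040     1.5152]
x = (I − A)⁻¹ d = adj(I−A)·d / det(I−A), with det(I−A) = 0.4950:
  x_1 = (0.70·625 + 0.15·900) / 0.4950 = 572.50 / 0.4950 ≈ 1156.57
  x_2 = (0.20·625 + 0.75·900) / 0.4950 = 800.00 / 0.4950 ≈ 1616.16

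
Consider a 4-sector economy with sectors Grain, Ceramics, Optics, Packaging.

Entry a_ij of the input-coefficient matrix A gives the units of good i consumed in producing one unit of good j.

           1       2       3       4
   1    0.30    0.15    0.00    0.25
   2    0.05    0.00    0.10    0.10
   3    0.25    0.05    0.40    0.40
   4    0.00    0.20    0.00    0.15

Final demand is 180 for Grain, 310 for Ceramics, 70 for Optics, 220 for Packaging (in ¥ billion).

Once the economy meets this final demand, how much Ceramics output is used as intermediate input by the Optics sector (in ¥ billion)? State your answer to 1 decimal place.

I − A =
  [   0.70    -0.15     0.00    -0.25]
  [  -0.05     1.00    -0.10    -0.10]
  [  -0.25    -0.05     0.60    -0.40]
  [   0.00    -0.20     0.00     0.85]
Compute the cofactors C_ij = (−1)^(i+j)·(3×3 minor ij) of I−A; the adjugate is their transpose:
adj(I−A) = Cᵀ =
  [ 0.485750   0.106500   0.017750   0.163750]
  [ 0.046750   0.357000   0.059500   0.083750]
  [ 0.213625   0.130125   0.572125   0.347375]
  [ 0.011000   0.084000   0.014000   0.408250]
det(I−A) = Σ_j (I−A)_1j·C_1j = (0.70)(0.485750) + (-0.15)(0.046750) + (0.00)(0.213625) + (-0.25)(0.011000) = 0.3302625
(I − A)⁻¹ = adj(I−A) / det(I−A) ≈
  [   1.4708     0.3225     0.0537     0.4958]
  [   0.1416     1.0810     0.1802     0.2536]
  [   0.6468     0.3940     1.7323     1.0518]
  [   0.0333     0.2543     0.0424     1.2361]
First solve x = (I − A)⁻¹ d = adj(I−A)·d / det(I−A); in particular x_3 = (0.213625·180 + 0.130125·310 + 0.572125·70 + 0.347375·220) / 0.3302625 = 195.2625 / 0.3302625 ≈ 591.234.
Intermediate flow from 2 to 3: z_23 = a_23 · x_3 = 0.10 × 195.2625 / 0.3302625 = 19.52625 / 0.3302625 ≈ 59.1.

z_23 = 59.1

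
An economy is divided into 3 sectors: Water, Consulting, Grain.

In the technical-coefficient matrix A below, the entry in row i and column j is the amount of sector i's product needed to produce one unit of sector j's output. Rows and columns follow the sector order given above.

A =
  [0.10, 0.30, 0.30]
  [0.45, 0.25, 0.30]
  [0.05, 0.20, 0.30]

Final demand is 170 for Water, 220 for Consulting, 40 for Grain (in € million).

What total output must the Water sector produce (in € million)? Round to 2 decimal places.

I − A =
  [   0.90    -0.30    -0.30]
  [  -0.45     0.75    -0.30]
  [  -0.05    -0.20     0.70]
Cofactors of I−A, C_ij = (−1)^(i+j)·(minor ij) (rows/columns in the sector order above):
  C_11 = (0.75)(0.70) − (-0.30)(-0.20) = 0.4650
  C_12 = −[(-0.45)(0.70) − (-0.30)(-0.05)] = 0.3300
  C_13 = (-0.45)(-0.20) − (0.75)(-0.05) = 0.1275
  C_21 = −[(-0.30)(0.70) − (-0.30)(-0.20)] = 0.2700
  C_22 = (0.90)(0.70) − (-0.30)(-0.05) = 0.6150
  C_23 = −[(0.90)(-0.20) − (-0.30)(-0.05)] = 0.1950
  C_31 = (-0.30)(-0.30) − (-0.30)(0.75) = 0.3150
  C_32 = −[(0.90)(-0.30) − (-0.30)(-0.45)] = 0.4050
  C_33 = (0.90)(0.75) − (-0.30)(-0.45) = 0.5400
det(I−A) = Σ_j (I−A)_1j·C_1j = (0.90)(0.4650) + (-0.30)(0.3300) + (-0.30)(0.1275) = 0.28125
adj(I−A) = Cᵀ =
  [ 0.4650   0.2700   0.3150]
  [ 0.3300   0.6150   0.4050]
  [ 0.1275   0.1950   0.5400]
(I − A)⁻¹ = adj(I−A) / det(I−A) ≈
  [   1.6533     0.9600     1.1200]
  [   1.1733     2.1867     1.4400]
  [   0.4533     0.6933     1.9200]
x = (I − A)⁻¹ d = adj(I−A)·d / det(I−A), with det(I−A) = 0.28125:
  x_1 = (0.4650·170 + 0.2700·220 + 0.3150·40) / 0.28125 = 151.05 / 0.28125 ≈ 537.07
  x_2 = (0.3300·170 + 0.6150·220 + 0.4050·40) / 0.28125 = 207.60 / 0.28125 ≈ 738.13
  x_3 = (0.1275·170 + 0.1950·220 + 0.5400·40) / 0.28125 = 86.175 / 0.28125 = 306.40

x_1 = 537.07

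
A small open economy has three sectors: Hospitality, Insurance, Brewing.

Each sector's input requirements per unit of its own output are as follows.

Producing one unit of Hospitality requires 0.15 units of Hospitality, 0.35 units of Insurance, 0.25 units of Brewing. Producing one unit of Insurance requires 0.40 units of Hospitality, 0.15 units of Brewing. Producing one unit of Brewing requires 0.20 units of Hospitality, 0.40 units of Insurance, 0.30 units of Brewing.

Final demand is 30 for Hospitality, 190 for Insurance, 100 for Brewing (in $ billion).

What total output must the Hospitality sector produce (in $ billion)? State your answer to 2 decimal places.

I − A =
  [   0.85    -0.40    -0.20]
  [  -0.35     1.00    -0.40]
  [  -0.25    -0.15     0.70]
Cofactors of I−A, C_ij = (−1)^(i+j)·(minor ij) (rows/columns in the sector order above):
  C_11 = (1.00)(0.70) − (-0.40)(-0.15) = 0.6400
  C_12 = −[(-0.35)(0.70) − (-0.40)(-0.25)] = 0.3450
  C_13 = (-0.35)(-0.15) − (1.00)(-0.25) = 0.3025
  C_21 = −[(-0.40)(0.70) − (-0.20)(-0.15)] = 0.3100
  C_22 = (0.85)(0.70) − (-0.20)(-0.25) = 0.5450
  C_23 = −[(0.85)(-0.15) − (-0.40)(-0.25)] = 0.2275
  C_31 = (-0.40)(-0.40) − (-0.20)(1.00) = 0.3600
  C_32 = −[(0.85)(-0.40) − (-0.20)(-0.35)] = 0.4100
  C_33 = (0.85)(1.00) − (-0.40)(-0.35) = 0.7100
det(I−A) = Σ_j (I−A)_1j·C_1j = (0.85)(0.6400) + (-0.40)(0.3450) + (-0.20)(0.3025) = 0.3455
adj(I−A) = Cᵀ =
  [ 0.6400   0.3100   0.3600]
  [ 0.3450   0.5450   0.4100]
  [ 0.3025   0.2275   0.7100]
(I − A)⁻¹ = adj(I−A) / det(I−A) ≈
  [   1.8524     0.8973     1.0420]
  [   0.9986     1.5774     1.1867]
  [   0.8755     0.6585     2.0550]
x = (I − A)⁻¹ d = adj(I−A)·d / det(I−A), with det(I−A) = 0.3455:
  x_1 = (0.6400·30 + 0.3100·190 + 0.3600·100) / 0.3455 = 114.10 / 0.3455 ≈ 330.25
  x_2 = (0.3450·30 + 0.5450·190 + 0.4100·100) / 0.3455 = 154.90 / 0.3455 ≈ 448.34
  x_3 = (0.3025·30 + 0.2275·190 + 0.7100·100) / 0.3455 = 123.30 / 0.3455 ≈ 356.87

x_1 = 330.25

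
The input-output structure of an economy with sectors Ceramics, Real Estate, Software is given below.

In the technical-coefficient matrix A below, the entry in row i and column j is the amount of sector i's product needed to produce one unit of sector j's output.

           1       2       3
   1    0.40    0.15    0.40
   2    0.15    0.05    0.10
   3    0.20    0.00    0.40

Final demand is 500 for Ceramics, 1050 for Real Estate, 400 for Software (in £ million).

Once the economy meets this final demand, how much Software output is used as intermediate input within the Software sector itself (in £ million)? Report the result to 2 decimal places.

I − A =
  [   0.60    -0.15    -0.40]
  [  -0.15     0.95    -0.10]
  [  -0.20     0.00     0.60]
Cofactors of I−A, C_ij = (−1)^(i+j)·(minor ij) (rows/columns in the sector order above):
  C_11 = (0.95)(0.60) − (-0.10)(0.00) = 0.5700
  C_12 = −[(-0.15)(0.60) − (-0.10)(-0.20)] = 0.1100
  C_13 = (-0.15)(0.00) − (0.95)(-0.20) = 0.1900
  C_21 = −[(-0.15)(0.60) − (-0.40)(0.00)] = 0.0900
  C_22 = (0.60)(0.60) − (-0.40)(-0.20) = 0.2800
  C_23 = −[(0.60)(0.00) − (-0.15)(-0.20)] = 0.0300
  C_31 = (-0.15)(-0.10) − (-0.40)(0.95) = 0.3950
  C_32 = −[(0.60)(-0.10) − (-0.40)(-0.15)] = 0.1200
  C_33 = (0.60)(0.95) − (-0.15)(-0.15) = 0.5475
det(I−A) = Σ_j (I−A)_1j·C_1j = (0.60)(0.5700) + (-0.15)(0.1100) + (-0.40)(0.1900) = 0.2495
adj(I−A) = Cᵀ =
  [ 0.5700   0.0900   0.3950]
  [ 0.1100   0.2800   0.1200]
  [ 0.1900   0.0300   0.5475]
(I − A)⁻¹ = adj(I−A) / det(I−A) ≈
  [   2.2846     0.3607     1.5832]
  [   0.4409     1.1222     0.4810]
  [   0.7615     0.1202     2.1944]
First solve x = (I − A)⁻¹ d = adj(I−A)·d / det(I−A); in particular x_3 = (0.1900·500 + 0.0300·1050 + 0.5475·400) / 0.2495 = 345.50 / 0.2495 ≈ 1384.7695.
Intermediate flow from 3 to 3: z_33 = a_33 · x_3 = 0.40 × 345.50 / 0.2495 = 138.20 / 0.2495 ≈ 553.91.

z_33 = 553.91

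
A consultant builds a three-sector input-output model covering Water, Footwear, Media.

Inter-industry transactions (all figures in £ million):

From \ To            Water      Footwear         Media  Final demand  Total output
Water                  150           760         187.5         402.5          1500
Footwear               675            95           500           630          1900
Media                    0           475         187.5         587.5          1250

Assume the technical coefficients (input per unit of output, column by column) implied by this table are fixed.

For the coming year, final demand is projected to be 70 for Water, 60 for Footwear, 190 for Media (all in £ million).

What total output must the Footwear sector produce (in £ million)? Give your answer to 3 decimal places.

Technical coefficients a_ij = z_ij / X_j:
  a_WW = 150/1500 = 0.10, a_FW = 675/1500 = 0.45, a_MW = 0/1500 = 0.00
  a_WF = 760/1900 = 0.40, a_FF = 95/1900 = 0.05, a_MF = 475/1900 = 0.25
  a_WM = 187.5/1250 = 0.15, a_FM = 500/1250 = 0.40, a_MM = 187.5/1250 = 0.15
I − A =
  [   0.90    -0.40    -0.15]
  [  -0.45     0.95    -0.40]
  [   0.00    -0.25     0.85]
Cofactors of I−A, C_ij = (−1)^(i+j)·(minor ij) (rows/columns in the sector order above):
  C_11 = (0.95)(0.85) − (-0.40)(-0.25) = 0.7075
  C_12 = −[(-0.45)(0.85) − (-0.40)(0.00)] = 0.3825
  C_13 = (-0.45)(-0.25) − (0.95)(0.00) = 0.1125
  C_21 = −[(-0.40)(0.85) − (-0.15)(-0.25)] = 0.3775
  C_22 = (0.90)(0.85) − (-0.15)(0.00) = 0.7650
  C_23 = −[(0.90)(-0.25) − (-0.40)(0.00)] = 0.2250
  C_31 = (-0.40)(-0.40) − (-0.15)(0.95) = 0.3025
  C_32 = −[(0.90)(-0.40) − (-0.15)(-0.45)] = 0.4275
  C_33 = (0.90)(0.95) − (-0.40)(-0.45) = 0.6750
det(I−A) = Σ_j (I−A)_1j·C_1j = (0.90)(0.7075) + (-0.40)(0.3825) + (-0.15)(0.1125) = 0.466875
adj(I−A) = Cᵀ =
  [ 0.7075   0.3775   0.3025]
  [ 0.3825   0.7650   0.4275]
  [ 0.1125   0.2250   0.6750]
(I − A)⁻¹ = adj(I−A) / det(I−A) ≈
  [   1.5154     0.8086     0.6479]
  [   0.8193     1.6386     0.9157]
  [   0.2410     0.4819     1.4458]
x = (I − A)⁻¹ d = adj(I−A)·d / det(I−A), with det(I−A) = 0.466875:
  x_W = (0.7075·70 + 0.3775·60 + 0.3025·190) / 0.466875 = 129.65 / 0.466875 ≈ 277.697
  x_F = (0.3825·70 + 0.7650·60 + 0.4275·190) / 0.466875 = 153.90 / 0.466875 ≈ 329.639
  x_M = (0.1125·70 + 0.2250·60 + 0.6750·190) / 0.466875 = 149.625 / 0.466875 ≈ 320.482

x_F = 329.639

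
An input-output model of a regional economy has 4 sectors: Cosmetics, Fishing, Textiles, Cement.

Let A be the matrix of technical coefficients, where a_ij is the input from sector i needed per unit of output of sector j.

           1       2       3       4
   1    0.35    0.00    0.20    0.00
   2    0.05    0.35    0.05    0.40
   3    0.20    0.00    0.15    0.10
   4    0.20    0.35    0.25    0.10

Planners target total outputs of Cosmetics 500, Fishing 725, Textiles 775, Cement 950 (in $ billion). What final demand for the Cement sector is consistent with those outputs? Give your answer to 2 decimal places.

I − A =
  [   0.65     0.00    -0.20     0.00]
  [  -0.05     0.65    -0.05    -0.40]
  [  -0.20     0.00     0.85    -0.10]
  [  -0.20    -0.35    -0.25     0.90]
d = (I − A) x:
  d_1 = (+0.65)·500 + (+0.00)·725 + (-0.20)·775 + (+0.00)·950 = 170.00
  d_2 = (-0.05)·500 + (+0.65)·725 + (-0.05)·775 + (-0.40)·950 = 27.50
  d_3 = (-0.20)·500 + (+0.00)·725 + (+0.85)·775 + (-0.10)·950 = 463.75
  d_4 = (-0.20)·500 + (-0.35)·725 + (-0.25)·775 + (+0.90)·950 = 307.50

d_4 = 307.50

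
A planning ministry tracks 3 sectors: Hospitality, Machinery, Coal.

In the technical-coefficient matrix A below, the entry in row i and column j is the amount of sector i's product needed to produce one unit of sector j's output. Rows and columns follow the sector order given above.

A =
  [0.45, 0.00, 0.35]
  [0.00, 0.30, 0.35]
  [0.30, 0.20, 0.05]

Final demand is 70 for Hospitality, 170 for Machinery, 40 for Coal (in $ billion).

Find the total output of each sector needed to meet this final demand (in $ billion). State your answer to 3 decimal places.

I − A =
  [   0.55     0.00    -0.35]
  [   0.00     0.70    -0.35]
  [  -0.30    -0.20     0.95]
Cofactors of I−A, C_ij = (−1)^(i+j)·(minor ij) (rows/columns in the sector order above):
  C_11 = (0.70)(0.95) − (-0.35)(-0.20) = 0.5950
  C_12 = −[(0.00)(0.95) − (-0.35)(-0.30)] = 0.1050
  C_13 = (0.00)(-0.20) − (0.70)(-0.30) = 0.2100
  C_21 = −[(0.00)(0.95) − (-0.35)(-0.20)] = 0.0700
  C_22 = (0.55)(0.95) − (-0.35)(-0.30) = 0.4175
  C_23 = −[(0.55)(-0.20) − (0.00)(-0.30)] = 0.1100
  C_31 = (0.00)(-0.35) − (-0.35)(0.70) = 0.2450
  C_32 = −[(0.55)(-0.35) − (-0.35)(0.00)] = 0.1925
  C_33 = (0.55)(0.70) − (0.00)(0.00) = 0.3850
det(I−A) = Σ_j (I−A)_1j·C_1j = (0.55)(0.5950) + (0.00)(0.1050) + (-0.35)(0.2100) = 0.25375
adj(I−A) = Cᵀ =
  [ 0.5950   0.0700   0.2450]
  [ 0.1050   0.4175   0.1925]
  [ 0.2100   0.1100   0.3850]
(I − A)⁻¹ = adj(I−A) / det(I−A) ≈
  [   2.3448     0.2759     0.9655]
  [   0.4138     1.6453     0.7586]
  [   0.8276     0.4335     1.5172]
x = (I − A)⁻¹ d = adj(I−A)·d / det(I−A), with det(I−A) = 0.25375:
  x_1 = (0.5950·70 + 0.0700·170 + 0.2450·40) / 0.25375 = 63.35 / 0.25375 ≈ 249.655
  x_2 = (0.1050·70 + 0.4175·170 + 0.1925·40) / 0.25375 = 86.025 / 0.25375 ≈ 339.015
  x_3 = (0.2100·70 + 0.1100·170 + 0.3850·40) / 0.25375 = 48.80 / 0.25375 ≈ 192.315

x_1 = 249.655, x_2 = 339.015, x_3 = 192.315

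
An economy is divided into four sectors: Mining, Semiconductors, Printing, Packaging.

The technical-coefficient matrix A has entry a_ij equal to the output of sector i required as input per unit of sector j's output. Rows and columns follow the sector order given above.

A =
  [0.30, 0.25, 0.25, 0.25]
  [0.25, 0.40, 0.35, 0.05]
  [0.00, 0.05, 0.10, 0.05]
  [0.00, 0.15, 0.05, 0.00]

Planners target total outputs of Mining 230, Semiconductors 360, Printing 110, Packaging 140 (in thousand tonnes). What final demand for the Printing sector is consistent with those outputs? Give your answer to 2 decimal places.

I − A =
  [   0.70    -0.25    -0.25    -0.25]
  [  -0.25     0.60    -0.35    -0.05]
  [   0.00    -0.05     0.90    -0.05]
  [   0.00    -0.15    -0.05     1.00]
d = (I − A) x:
  d_1 = (+0.70)·230 + (-0.25)·360 + (-0.25)·110 + (-0.25)·140 = 8.50
  d_2 = (-0.25)·230 + (+0.60)·360 + (-0.35)·110 + (-0.05)·140 = 113.00
  d_3 = (+0.00)·230 + (-0.05)·360 + (+0.90)·110 + (-0.05)·140 = 74.00
  d_4 = (+0.00)·230 + (-0.15)·360 + (-0.05)·110 + (+1.00)·140 = 80.50

d_3 = 74.00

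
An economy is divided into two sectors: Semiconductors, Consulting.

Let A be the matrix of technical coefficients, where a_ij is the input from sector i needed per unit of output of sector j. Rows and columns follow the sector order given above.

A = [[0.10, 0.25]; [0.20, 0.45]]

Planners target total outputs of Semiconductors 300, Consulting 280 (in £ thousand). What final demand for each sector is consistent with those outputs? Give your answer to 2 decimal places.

I − A =
  [   0.90    -0.25]
  [  -0.20     0.55]
d = (I − A) x:
  d_1 = (+0.90)·300 + (-0.25)·280 = 200.00
  d_2 = (-0.20)·300 + (+0.55)·280 = 94.00

d_1 = 200.00, d_2 = 94.00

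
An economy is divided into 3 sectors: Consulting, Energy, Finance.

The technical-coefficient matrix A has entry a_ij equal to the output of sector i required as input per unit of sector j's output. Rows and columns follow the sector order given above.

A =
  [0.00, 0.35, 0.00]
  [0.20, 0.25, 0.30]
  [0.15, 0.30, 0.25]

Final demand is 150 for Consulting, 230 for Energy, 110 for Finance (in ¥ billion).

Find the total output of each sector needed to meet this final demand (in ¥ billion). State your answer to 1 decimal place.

x_C = 353.2, x_E = 580.7, x_F = 449.6

I − A =
  [   1.00    -0.35     0.00]
  [  -0.20     0.75    -0.30]
  [  -0.15    -0.30     0.75]
Cofactors of I−A, C_ij = (−1)^(i+j)·(minor ij) (rows/columns in the sector order above):
  C_11 = (0.75)(0.75) − (-0.30)(-0.30) = 0.4725
  C_12 = −[(-0.20)(0.75) − (-0.30)(-0.15)] = 0.1950
  C_13 = (-0.20)(-0.30) − (0.75)(-0.15) = 0.1725
  C_21 = −[(-0.35)(0.75) − (0.00)(-0.30)] = 0.2625
  C_22 = (1.00)(0.75) − (0.00)(-0.15) = 0.7500
  C_23 = −[(1.00)(-0.30) − (-0.35)(-0.15)] = 0.3525
  C_31 = (-0.35)(-0.30) − (0.00)(0.75) = 0.1050
  C_32 = −[(1.00)(-0.30) − (0.00)(-0.20)] = 0.3000
  C_33 = (1.00)(0.75) − (-0.35)(-0.20) = 0.6800
det(I−A) = Σ_j (I−A)_1j·C_1j = (1.00)(0.4725) + (-0.35)(0.1950) + (0.00)(0.1725) = 0.40425
adj(I−A) = Cᵀ =
  [ 0.4725   0.2625   0.1050]
  [ 0.1950   0.7500   0.3000]
  [ 0.1725   0.3525   0.6800]
(I − A)⁻¹ = adj(I−A) / det(I−A) ≈
  [   1.1688     0.6494     0.2597]
  [   0.4824     1.8553     0.7421]
  [   0.4267     0.8720     1.6821]
x = (I − A)⁻¹ d = adj(I−A)·d / det(I−A), with det(I−A) = 0.40425:
  x_C = (0.4725·150 + 0.2625·230 + 0.1050·110) / 0.40425 = 142.80 / 0.40425 ≈ 353.2
  x_E = (0.1950·150 + 0.7500·230 + 0.3000·110) / 0.40425 = 234.75 / 0.40425 ≈ 580.7
  x_F = (0.1725·150 + 0.3525·230 + 0.6800·110) / 0.40425 = 181.75 / 0.40425 ≈ 449.6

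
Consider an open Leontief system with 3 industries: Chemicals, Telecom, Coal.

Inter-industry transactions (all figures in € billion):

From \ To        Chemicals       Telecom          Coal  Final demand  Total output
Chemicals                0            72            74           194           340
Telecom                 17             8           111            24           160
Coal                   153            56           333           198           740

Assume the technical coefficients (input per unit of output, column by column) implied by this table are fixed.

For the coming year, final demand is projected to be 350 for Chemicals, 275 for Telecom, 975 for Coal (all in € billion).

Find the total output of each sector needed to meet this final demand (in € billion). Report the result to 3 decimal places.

x_1 = 1046.702, x_2 = 844.546, x_3 = 3166.558

Technical coefficients a_ij = z_ij / X_j:
  a_11 = 0/340 = 0.00, a_21 = 17/340 = 0.05, a_31 = 153/340 = 0.45
  a_12 = 72/160 = 0.45, a_22 = 8/160 = 0.05, a_32 = 56/160 = 0.35
  a_13 = 74/740 = 0.10, a_23 = 111/740 = 0.15, a_33 = 333/740 = 0.45
I − A =
  [   1.00    -0.45    -0.10]
  [  -0.05     0.95    -0.15]
  [  -0.45    -0.35     0.55]
Cofactors of I−A, C_ij = (−1)^(i+j)·(minor ij) (rows/columns in the sector order above):
  C_11 = (0.95)(0.55) − (-0.15)(-0.35) = 0.4700
  C_12 = −[(-0.05)(0.55) − (-0.15)(-0.45)] = 0.0950
  C_13 = (-0.05)(-0.35) − (0.95)(-0.45) = 0.4450
  C_21 = −[(-0.45)(0.55) − (-0.10)(-0.35)] = 0.2825
  C_22 = (1.00)(0.55) − (-0.10)(-0.45) = 0.5050
  C_23 = −[(1.00)(-0.35) − (-0.45)(-0.45)] = 0.5525
  C_31 = (-0.45)(-0.15) − (-0.10)(0.95) = 0.1625
  C_32 = −[(1.00)(-0.15) − (-0.10)(-0.05)] = 0.1550
  C_33 = (1.00)(0.95) − (-0.45)(-0.05) = 0.9275
det(I−A) = Σ_j (I−A)_1j·C_1j = (1.00)(0.4700) + (-0.45)(0.0950) + (-0.10)(0.4450) = 0.38275
adj(I−A) = Cᵀ =
  [ 0.4700   0.2825   0.1625]
  [ 0.0950   0.5050   0.1550]
  [ 0.4450   0.5525   0.9275]
(I − A)⁻¹ = adj(I−A) / det(I−A) ≈
  [   1.2280     0.7381     0.4246]
  [   0.2482     1.3194     0.4050]
  [   1.1626     1.4435     2.4233]
x = (I − A)⁻¹ d = adj(I−A)·d / det(I−A), with det(I−A) = 0.38275:
  x_1 = (0.4700·350 + 0.2825·275 + 0.1625·975) / 0.38275 = 400.625 / 0.38275 ≈ 1046.702
  x_2 = (0.0950·350 + 0.5050·275 + 0.1550·975) / 0.38275 = 323.25 / 0.38275 ≈ 844.546
  x_3 = (0.4450·350 + 0.5525·275 + 0.9275·975) / 0.38275 = 1212.00 / 0.38275 ≈ 3166.558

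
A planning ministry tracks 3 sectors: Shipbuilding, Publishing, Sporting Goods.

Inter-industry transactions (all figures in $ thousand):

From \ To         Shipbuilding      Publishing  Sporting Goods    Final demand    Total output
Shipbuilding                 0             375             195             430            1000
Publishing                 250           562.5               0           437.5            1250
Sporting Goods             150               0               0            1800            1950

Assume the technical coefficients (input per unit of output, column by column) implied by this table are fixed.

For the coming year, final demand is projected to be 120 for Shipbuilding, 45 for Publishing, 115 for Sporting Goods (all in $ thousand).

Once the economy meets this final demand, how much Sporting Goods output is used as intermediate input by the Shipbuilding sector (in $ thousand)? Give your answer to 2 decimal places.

Technical coefficients a_ij = z_ij / X_j:
  a_11 = 0/1000 = 0.00, a_21 = 250/1000 = 0.25, a_31 = 150/1000 = 0.15
  a_12 = 375/1250 = 0.30, a_22 = 562.5/1250 = 0.45, a_32 = 0/1250 = 0.00
  a_13 = 195/1950 = 0.10, a_23 = 0/1950 = 0.00, a_33 = 0/1950 = 0.00
I − A =
  [   1.00    -0.30    -0.10]
  [  -0.25     0.55     0.00]
  [  -0.15     0.00     1.00]
Cofactors of I−A, C_ij = (−1)^(i+j)·(minor ij) (rows/columns in the sector order above):
  C_11 = (0.55)(1.00) − (0.00)(0.00) = 0.5500
  C_12 = −[(-0.25)(1.00) − (0.00)(-0.15)] = 0.2500
  C_13 = (-0.25)(0.00) − (0.55)(-0.15) = 0.0825
  C_21 = −[(-0.30)(1.00) − (-0.10)(0.00)] = 0.3000
  C_22 = (1.00)(1.00) − (-0.10)(-0.15) = 0.9850
  C_23 = −[(1.00)(0.00) − (-0.30)(-0.15)] = 0.0450
  C_31 = (-0.30)(0.00) − (-0.10)(0.55) = 0.0550
  C_32 = −[(1.00)(0.00) − (-0.10)(-0.25)] = 0.0250
  C_33 = (1.00)(0.55) − (-0.30)(-0.25) = 0.4750
det(I−A) = Σ_j (I−A)_1j·C_1j = (1.00)(0.5500) + (-0.30)(0.2500) + (-0.10)(0.0825) = 0.46675
adj(I−A) = Cᵀ =
  [ 0.5500   0.3000   0.0550]
  [ 0.2500   0.9850   0.0250]
  [ 0.0825   0.0450   0.4750]
(I − A)⁻¹ = adj(I−A) / det(I−A) ≈
  [   1.1784     0.6427     0.1178]
  [   0.5356     2.1103     0.0536]
  [   0.1768     0.0964     1.0177]
First solve x = (I − A)⁻¹ d = adj(I−A)·d / det(I−A); in particular x_1 = (0.5500·120 + 0.3000·45 + 0.0550·115) / 0.46675 = 85.825 / 0.46675 ≈ 183.8779.
Intermediate flow from 3 to 1: z_31 = a_31 · x_1 = 0.15 × 85.825 / 0.46675 = 12.87375 / 0.46675 ≈ 27.58.

z_31 = 27.58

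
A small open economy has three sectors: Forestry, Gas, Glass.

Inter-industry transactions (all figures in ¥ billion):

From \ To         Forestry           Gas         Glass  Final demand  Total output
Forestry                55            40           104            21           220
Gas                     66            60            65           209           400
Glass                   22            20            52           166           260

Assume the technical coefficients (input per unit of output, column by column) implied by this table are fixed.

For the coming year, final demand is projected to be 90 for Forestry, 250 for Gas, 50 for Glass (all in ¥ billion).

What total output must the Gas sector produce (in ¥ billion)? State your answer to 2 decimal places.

Technical coefficients a_ij = z_ij / X_j:
  a_11 = 55/220 = 0.25, a_21 = 66/220 = 0.30, a_31 = 22/220 = 0.10
  a_12 = 40/400 = 0.10, a_22 = 60/400 = 0.15, a_32 = 20/400 = 0.05
  a_13 = 104/260 = 0.40, a_23 = 65/260 = 0.25, a_33 = 52/260 = 0.20
I − A =
  [   0.75    -0.10    -0.40]
  [  -0.30     0.85    -0.25]
  [  -0.10    -0.05     0.80]
Cofactors of I−A, C_ij = (−1)^(i+j)·(minor ij) (rows/columns in the sector order above):
  C_11 = (0.85)(0.80) − (-0.25)(-0.05) = 0.6675
  C_12 = −[(-0.30)(0.80) − (-0.25)(-0.10)] = 0.2650
  C_13 = (-0.30)(-0.05) − (0.85)(-0.10) = 0.1000
  C_21 = −[(-0.10)(0.80) − (-0.40)(-0.05)] = 0.1000
  C_22 = (0.75)(0.80) − (-0.40)(-0.10) = 0.5600
  C_23 = −[(0.75)(-0.05) − (-0.10)(-0.10)] = 0.0475
  C_31 = (-0.10)(-0.25) − (-0.40)(0.85) = 0.3650
  C_32 = −[(0.75)(-0.25) − (-0.40)(-0.30)] = 0.3075
  C_33 = (0.75)(0.85) − (-0.10)(-0.30) = 0.6075
det(I−A) = Σ_j (I−A)_1j·C_1j = (0.75)(0.6675) + (-0.10)(0.2650) + (-0.40)(0.1000) = 0.434125
adj(I−A) = Cᵀ =
  [ 0.6675   0.1000   0.3650]
  [ 0.2650   0.5600   0.3075]
  [ 0.1000   0.0475   0.6075]
(I − A)⁻¹ = adj(I−A) / det(I−A) ≈
  [   1.5376     0.2303     0.8408]
  [   0.6104     1.2900     0.7083]
  [   0.2303     0.1094     1.3994]
x = (I − A)⁻¹ d = adj(I−A)·d / det(I−A), with det(I−A) = 0.434125:
  x_1 = (0.6675·90 + 0.1000·250 + 0.3650·50) / 0.434125 = 103.325 / 0.434125 ≈ 238.01
  x_2 = (0.2650·90 + 0.5600·250 + 0.3075·50) / 0.434125 = 179.225 / 0.434125 ≈ 412.84
  x_3 = (0.1000·90 + 0.0475·250 + 0.6075·50) / 0.434125 = 51.25 / 0.434125 ≈ 118.05

x_2 = 412.84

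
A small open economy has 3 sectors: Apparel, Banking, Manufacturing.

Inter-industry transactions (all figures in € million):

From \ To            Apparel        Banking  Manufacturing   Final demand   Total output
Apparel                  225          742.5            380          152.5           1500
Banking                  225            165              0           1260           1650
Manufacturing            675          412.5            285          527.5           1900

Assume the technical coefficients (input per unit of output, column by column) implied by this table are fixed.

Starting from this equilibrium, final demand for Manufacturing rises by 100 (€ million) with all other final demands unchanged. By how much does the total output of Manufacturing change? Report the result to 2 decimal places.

Technical coefficients a_ij = z_ij / X_j:
  a_AA = 225/1500 = 0.15, a_BA = 225/1500 = 0.15, a_MA = 675/1500 = 0.45
  a_AB = 742.5/1650 = 0.45, a_BB = 165/1650 = 0.10, a_MB = 412.5/1650 = 0.25
  a_AM = 380/1900 = 0.20, a_BM = 0/1900 = 0.00, a_MM = 285/1900 = 0.15
I − A =
  [   0.85    -0.45    -0.20]
  [  -0.15     0.90     0.00]
  [  -0.45    -0.25     0.85]
Cofactors of I−A, C_ij = (−1)^(i+j)·(minor ij) (rows/columns in the sector order above):
  C_11 = (0.90)(0.85) − (0.00)(-0.25) = 0.7650
  C_12 = −[(-0.15)(0.85) − (0.00)(-0.45)] = 0.1275
  C_13 = (-0.15)(-0.25) − (0.90)(-0.45) = 0.4425
  C_21 = −[(-0.45)(0.85) − (-0.20)(-0.25)] = 0.4325
  C_22 = (0.85)(0.85) − (-0.20)(-0.45) = 0.6325
  C_23 = −[(0.85)(-0.25) − (-0.45)(-0.45)] = 0.4150
  C_31 = (-0.45)(0.00) − (-0.20)(0.90) = 0.1800
  C_32 = −[(0.85)(0.00) − (-0.20)(-0.15)] = 0.0300
  C_33 = (0.85)(0.90) − (-0.45)(-0.15) = 0.6975
det(I−A) = Σ_j (I−A)_1j·C_1j = (0.85)(0.7650) + (-0.45)(0.1275) + (-0.20)(0.4425) = 0.504375
adj(I−A) = Cᵀ =
  [ 0.7650   0.4325   0.1800]
  [ 0.1275   0.6325   0.0300]
  [ 0.4425   0.4150   0.6975]
(I − A)⁻¹ = adj(I−A) / det(I−A) ≈
  [   1.5167     0.8575     0.3569]
  [   0.2528     1.2540     0.0595]
  [   0.8773     0.8228     1.3829]
Δx = (I − A)⁻¹ Δd with Δd having +100 in the Manufacturing component and 0 elsewhere.
So Δx_M = L_MM · (+100), where L_MM = adj(I−A)_MM / det(I−A) = 0.6975 / 0.504375.
Δx_M = 0.6975 × (+100) / 0.504375 = 69.75 / 0.504375 ≈ 138.29.

Δx_M = 138.29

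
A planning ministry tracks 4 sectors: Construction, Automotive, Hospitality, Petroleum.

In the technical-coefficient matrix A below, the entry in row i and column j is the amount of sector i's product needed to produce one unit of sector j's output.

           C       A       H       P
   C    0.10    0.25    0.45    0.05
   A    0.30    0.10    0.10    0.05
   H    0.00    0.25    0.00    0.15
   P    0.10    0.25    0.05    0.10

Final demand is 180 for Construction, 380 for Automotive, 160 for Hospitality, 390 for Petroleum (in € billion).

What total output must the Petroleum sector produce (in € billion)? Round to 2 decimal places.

I − A =
  [   0.90    -0.25    -0.45    -0.05]
  [  -0.30     0.90    -0.10    -0.05]
  [   0.00    -0.25     1.00    -0.15]
  [  -0.10    -0.25    -0.05     0.90]
Compute the cofactors C_ij = (−1)^(i+j)·(3×3 minor ij) of I−A; the adjugate is their transpose:
adj(I−A) = Cᵀ =
  [ 0.763875   0.354375   0.385500   0.126375]
  [ 0.274250   0.791500   0.207250   0.093750]
  [ 0.093500   0.238750   0.640750   0.125250]
  [ 0.166250   0.272500   0.136000   0.678750]
det(I−A) = Σ_j (I−A)_1j·C_1j = (0.90)(0.763875) + (-0.25)(0.274250) + (-0.45)(0.093500) + (-0.05)(0.166250) = 0.5685375
(I − A)⁻¹ = adj(I−A) / det(I−A) ≈
  [   1.3436     0.6233     0.6781     0.2223]
  [   0.4824     1.3922     0.3645     0.1649]
  [   0.1645     0.4199     1.1270     0.2203]
  [   0.2924     0.4793     0.2392     1.1939]
x = (I − A)⁻¹ d = adj(I−A)·d / det(I−A), with det(I−A) = 0.5685375:
  x_C = (0.763875·180 + 0.354375·380 + 0.385500·160 + 0.126375·390) / 0.5685375 = 383.12625 / 0.5685375 ≈ 673.88
  x_A = (0.274250·180 + 0.791500·380 + 0.207250·160 + 0.093750·390) / 0.5685375 = 419.8575 / 0.5685375 ≈ 738.49
  x_H = (0.093500·180 + 0.238750·380 + 0.640750·160 + 0.125250·390) / 0.5685375 = 258.9225 / 0.5685375 ≈ 455.42
  x_P = (0.166250·180 + 0.272500·380 + 0.136000·160 + 0.678750·390) / 0.5685375 = 419.9475 / 0.5685375 ≈ 738.65

x_P = 738.65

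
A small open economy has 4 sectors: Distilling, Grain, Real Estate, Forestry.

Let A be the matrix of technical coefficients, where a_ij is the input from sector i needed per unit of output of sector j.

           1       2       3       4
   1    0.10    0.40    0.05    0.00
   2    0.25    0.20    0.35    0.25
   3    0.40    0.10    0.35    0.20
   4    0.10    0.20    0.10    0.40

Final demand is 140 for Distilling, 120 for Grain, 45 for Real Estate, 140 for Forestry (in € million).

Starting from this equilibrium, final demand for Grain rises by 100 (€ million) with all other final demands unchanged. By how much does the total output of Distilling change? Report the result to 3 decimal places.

Δx_1 = 140.722

I − A =
  [   0.90    -0.40    -0.05     0.00]
  [  -0.25     0.80    -0.35    -0.25]
  [  -0.40    -0.10     0.65    -0.20]
  [  -0.10    -0.20    -0.10     0.60]
Compute the cofactors C_ij = (−1)^(i+j)·(3×3 minor ij) of I−A; the adjugate is their transpose:
adj(I−A) = Cᵀ =
  [ 0.22600   0.15300   0.11550   0.10225]
  [ 0.20975   0.32000   0.22025   0.20675]
  [ 0.21550   0.19400   0.31700   0.18650]
  [ 0.14350   0.16450   0.14550   0.29825]
det(I−A) = Σ_j (I−A)_1j·C_1j = (0.90)(0.22600) + (-0.40)(0.20975) + (-0.05)(0.21550) + (0.00)(0.14350) = 0.108725
(I − A)⁻¹ = adj(I−A) / det(I−A) ≈
  [   2.0786     1.4072     1.0623     0.9404]
  [   1.9292     2.9432     2.0258     1.9016]
  [   1.9821     1.7843     2.9156     1.7153]
  [   1.3198     1.5130     1.3382     2.7432]
Δx = (I − A)⁻¹ Δd with Δd having +100 in the Grain component and 0 elsewhere.
So Δx_1 = L_12 · (+100), where L_12 = adj(I−A)_12 / det(I−A) = 0.15300 / 0.108725.
Δx_1 = 0.15300 × (+100) / 0.108725 = 15.30 / 0.108725 ≈ 140.722.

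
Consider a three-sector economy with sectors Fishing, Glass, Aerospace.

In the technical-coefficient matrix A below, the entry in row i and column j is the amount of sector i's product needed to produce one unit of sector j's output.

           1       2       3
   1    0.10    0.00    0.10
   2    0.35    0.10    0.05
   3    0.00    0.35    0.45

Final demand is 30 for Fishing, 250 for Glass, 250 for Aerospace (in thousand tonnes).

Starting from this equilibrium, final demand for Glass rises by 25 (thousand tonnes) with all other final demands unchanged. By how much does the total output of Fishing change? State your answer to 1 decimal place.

Δx_1 = 2.1

I − A =
  [   0.90     0.00    -0.10]
  [  -0.35     0.90    -0.05]
  [   0.00    -0.35     0.55]
Cofactors of I−A, C_ij = (−1)^(i+j)·(minor ij) (rows/columns in the sector order above):
  C_11 = (0.90)(0.55) − (-0.05)(-0.35) = 0.4775
  C_12 = −[(-0.35)(0.55) − (-0.05)(0.00)] = 0.1925
  C_13 = (-0.35)(-0.35) − (0.90)(0.00) = 0.1225
  C_21 = −[(0.00)(0.55) − (-0.10)(-0.35)] = 0.0350
  C_22 = (0.90)(0.55) − (-0.10)(0.00) = 0.4950
  C_23 = −[(0.90)(-0.35) − (0.00)(0.00)] = 0.3150
  C_31 = (0.00)(-0.05) − (-0.10)(0.90) = 0.0900
  C_32 = −[(0.90)(-0.05) − (-0.10)(-0.35)] = 0.0800
  C_33 = (0.90)(0.90) − (0.00)(-0.35) = 0.8100
det(I−A) = Σ_j (I−A)_1j·C_1j = (0.90)(0.4775) + (0.00)(0.1925) + (-0.10)(0.1225) = 0.4175
adj(I−A) = Cᵀ =
  [ 0.4775   0.0350   0.0900]
  [ 0.1925   0.4950   0.0800]
  [ 0.1225   0.3150   0.8100]
(I − A)⁻¹ = adj(I−A) / det(I−A) ≈
  [   1.1437     0.0838     0.2156]
  [   0.4611     1.1856     0.1916]
  [   0.2934     0.7545     1.9401]
Δx = (I − A)⁻¹ Δd with Δd having +25 in the Glass component and 0 elsewhere.
So Δx_1 = L_12 · (+25), where L_12 = adj(I−A)_12 / det(I−A) = 0.0350 / 0.4175.
Δx_1 = 0.0350 × (+25) / 0.4175 = 0.875 / 0.4175 ≈ 2.1.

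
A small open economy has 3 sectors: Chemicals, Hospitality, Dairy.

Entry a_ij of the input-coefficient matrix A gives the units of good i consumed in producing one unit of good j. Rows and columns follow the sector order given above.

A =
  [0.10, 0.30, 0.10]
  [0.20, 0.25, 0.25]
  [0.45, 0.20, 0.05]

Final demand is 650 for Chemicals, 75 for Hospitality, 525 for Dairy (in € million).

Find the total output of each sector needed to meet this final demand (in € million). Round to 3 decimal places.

x_C = 1137.894, x_H = 825.227, x_D = 1265.366

I − A =
  [   0.90    -0.30    -0.10]
  [  -0.20     0.75    -0.25]
  [  -0.45    -0.20     0.95]
Cofactors of I−A, C_ij = (−1)^(i+j)·(minor ij) (rows/columns in the sector order above):
  C_11 = (0.75)(0.95) − (-0.25)(-0.20) = 0.6625
  C_12 = −[(-0.20)(0.95) − (-0.25)(-0.45)] = 0.3025
  C_13 = (-0.20)(-0.20) − (0.75)(-0.45) = 0.3775
  C_21 = −[(-0.30)(0.95) − (-0.10)(-0.20)] = 0.3050
  C_22 = (0.90)(0.95) − (-0.10)(-0.45) = 0.8100
  C_23 = −[(0.90)(-0.20) − (-0.30)(-0.45)] = 0.3150
  C_31 = (-0.30)(-0.25) − (-0.10)(0.75) = 0.1500
  C_32 = −[(0.90)(-0.25) − (-0.10)(-0.20)] = 0.2450
  C_33 = (0.90)(0.75) − (-0.30)(-0.20) = 0.6150
det(I−A) = Σ_j (I−A)_1j·C_1j = (0.90)(0.6625) + (-0.30)(0.3025) + (-0.10)(0.3775) = 0.46775
adj(I−A) = Cᵀ =
  [ 0.6625   0.3050   0.1500]
  [ 0.3025   0.8100   0.2450]
  [ 0.3775   0.3150   0.6150]
(I − A)⁻¹ = adj(I−A) / det(I−A) ≈
  [   1.4164     0.6521     0.3207]
  [   0.6467     1.7317     0.5238]
  [   0.8071     0.6734     1.3148]
x = (I − A)⁻¹ d = adj(I−A)·d / det(I−A), with det(I−A) = 0.46775:
  x_C = (0.6625·650 + 0.3050·75 + 0.1500·525) / 0.46775 = 532.25 / 0.46775 ≈ 1137.894
  x_H = (0.3025·650 + 0.8100·75 + 0.2450·525) / 0.46775 = 386.00 / 0.46775 ≈ 825.227
  x_D = (0.3775·650 + 0.3150·75 + 0.6150·525) / 0.46775 = 591.875 / 0.46775 ≈ 1265.366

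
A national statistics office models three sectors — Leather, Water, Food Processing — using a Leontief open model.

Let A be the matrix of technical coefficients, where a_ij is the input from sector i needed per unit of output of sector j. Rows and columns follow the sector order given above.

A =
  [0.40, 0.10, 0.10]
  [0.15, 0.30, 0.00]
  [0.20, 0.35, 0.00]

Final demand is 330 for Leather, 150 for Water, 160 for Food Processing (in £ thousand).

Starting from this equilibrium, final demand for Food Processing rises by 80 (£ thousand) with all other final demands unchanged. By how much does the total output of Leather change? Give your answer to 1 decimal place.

I − A =
  [   0.60    -0.10    -0.10]
  [  -0.15     0.70     0.00]
  [  -0.20    -0.35     1.00]
Cofactors of I−A, C_ij = (−1)^(i+j)·(minor ij) (rows/columns in the sector order above):
  C_11 = (0.70)(1.00) − (0.00)(-0.35) = 0.7000
  C_12 = −[(-0.15)(1.00) − (0.00)(-0.20)] = 0.1500
  C_13 = (-0.15)(-0.35) − (0.70)(-0.20) = 0.1925
  C_21 = −[(-0.10)(1.00) − (-0.10)(-0.35)] = 0.1350
  C_22 = (0.60)(1.00) − (-0.10)(-0.20) = 0.5800
  C_23 = −[(0.60)(-0.35) − (-0.10)(-0.20)] = 0.2300
  C_31 = (-0.10)(0.00) − (-0.10)(0.70) = 0.0700
  C_32 = −[(0.60)(0.00) − (-0.10)(-0.15)] = 0.0150
  C_33 = (0.60)(0.70) − (-0.10)(-0.15) = 0.4050
det(I−A) = Σ_j (I−A)_1j·C_1j = (0.60)(0.7000) + (-0.10)(0.1500) + (-0.10)(0.1925) = 0.38575
adj(I−A) = Cᵀ =
  [ 0.7000   0.1350   0.0700]
  [ 0.1500   0.5800   0.0150]
  [ 0.1925   0.2300   0.4050]
(I − A)⁻¹ = adj(I−A) / det(I−A) ≈
  [   1.8146     0.3500     0.1815]
  [   0.3889     1.5036     0.0389]
  [   0.4990     0.5962     1.0499]
Δx = (I − A)⁻¹ Δd with Δd having +80 in the Food Processing component and 0 elsewhere.
So Δx_1 = L_13 · (+80), where L_13 = adj(I−A)_13 / det(I−A) = 0.0700 / 0.38575.
Δx_1 = 0.0700 × (+80) / 0.38575 = 5.60 / 0.38575 ≈ 14.5.

Δx_1 = 14.5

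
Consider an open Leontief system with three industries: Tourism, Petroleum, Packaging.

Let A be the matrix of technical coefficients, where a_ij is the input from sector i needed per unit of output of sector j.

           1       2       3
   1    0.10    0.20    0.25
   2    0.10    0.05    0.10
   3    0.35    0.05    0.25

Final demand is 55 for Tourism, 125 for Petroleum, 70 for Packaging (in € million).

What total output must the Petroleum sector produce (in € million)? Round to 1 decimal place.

x_2 = 165.0

I − A =
  [   0.90    -0.20    -0.25]
  [  -0.10     0.95    -0.10]
  [  -0.35    -0.05     0.75]
Cofactors of I−A, C_ij = (−1)^(i+j)·(minor ij) (rows/columns in the sector order above):
  C_11 = (0.95)(0.75) − (-0.10)(-0.05) = 0.7075
  C_12 = −[(-0.10)(0.75) − (-0.10)(-0.35)] = 0.1100
  C_13 = (-0.10)(-0.05) − (0.95)(-0.35) = 0.3375
  C_21 = −[(-0.20)(0.75) − (-0.25)(-0.05)] = 0.1625
  C_22 = (0.90)(0.75) − (-0.25)(-0.35) = 0.5875
  C_23 = −[(0.90)(-0.05) − (-0.20)(-0.35)] = 0.1150
  C_31 = (-0.20)(-0.10) − (-0.25)(0.95) = 0.2575
  C_32 = −[(0.90)(-0.10) − (-0.25)(-0.10)] = 0.1150
  C_33 = (0.90)(0.95) − (-0.20)(-0.10) = 0.8350
det(I−A) = Σ_j (I−A)_1j·C_1j = (0.90)(0.7075) + (-0.20)(0.1100) + (-0.25)(0.3375) = 0.530375
adj(I−A) = Cᵀ =
  [ 0.7075   0.1625   0.2575]
  [ 0.1100   0.5875   0.1150]
  [ 0.3375   0.1150   0.8350]
(I − A)⁻¹ = adj(I−A) / det(I−A) ≈
  [   1.3340     0.3064     0.4855]
  [   0.2074     1.1077     0.2168]
  [   0.6363     0.2168     1.5744]
x = (I − A)⁻¹ d = adj(I−A)·d / det(I−A), with det(I−A) = 0.530375:
  x_1 = (0.7075·55 + 0.1625·125 + 0.2575·70) / 0.530375 = 77.25 / 0.530375 ≈ 145.7
  x_2 = (0.1100·55 + 0.5875·125 + 0.1150·70) / 0.530375 = 87.5375 / 0.530375 ≈ 165.0
  x_3 = (0.3375·55 + 0.1150·125 + 0.8350·70) / 0.530375 = 91.3875 / 0.530375 ≈ 172.3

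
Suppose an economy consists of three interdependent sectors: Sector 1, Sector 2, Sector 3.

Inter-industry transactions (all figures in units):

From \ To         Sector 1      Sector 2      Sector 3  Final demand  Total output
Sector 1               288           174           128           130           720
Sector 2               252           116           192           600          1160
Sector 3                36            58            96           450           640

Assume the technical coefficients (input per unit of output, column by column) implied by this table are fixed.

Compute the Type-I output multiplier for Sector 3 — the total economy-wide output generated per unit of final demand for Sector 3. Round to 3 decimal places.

Technical coefficients a_ij = z_ij / X_j:
  a_11 = 288/720 = 0.40, a_21 = 252/720 = 0.35, a_31 = 36/720 = 0.05
  a_12 = 174/1160 = 0.15, a_22 = 116/1160 = 0.10, a_32 = 58/1160 = 0.05
  a_13 = 128/640 = 0.20, a_23 = 192/640 = 0.30, a_33 = 96/640 = 0.15
I − A =
  [   0.60    -0.15    -0.20]
  [  -0.35     0.90    -0.30]
  [  -0.05    -0.05     0.85]
Cofactors of I−A, C_ij = (−1)^(i+j)·(minor ij) (rows/columns in the sector order above):
  C_11 = (0.90)(0.85) − (-0.30)(-0.05) = 0.7500
  C_12 = −[(-0.35)(0.85) − (-0.30)(-0.05)] = 0.3125
  C_13 = (-0.35)(-0.05) − (0.90)(-0.05) = 0.0625
  C_21 = −[(-0.15)(0.85) − (-0.20)(-0.05)] = 0.1375
  C_22 = (0.60)(0.85) − (-0.20)(-0.05) = 0.5000
  C_23 = −[(0.60)(-0.05) − (-0.15)(-0.05)] = 0.0375
  C_31 = (-0.15)(-0.30) − (-0.20)(0.90) = 0.2250
  C_32 = −[(0.60)(-0.30) − (-0.20)(-0.35)] = 0.2500
  C_33 = (0.60)(0.90) − (-0.15)(-0.35) = 0.4875
det(I−A) = Σ_j (I−A)_1j·C_1j = (0.60)(0.7500) + (-0.15)(0.3125) + (-0.20)(0.0625) = 0.390625
adj(I−A) = Cᵀ =
  [ 0.7500   0.1375   0.2250]
  [ 0.3125   0.5000   0.2500]
  [ 0.0625   0.0375   0.4875]
(I − A)⁻¹ = adj(I−A) / det(I−A) ≈
  [   1.9200     0.3520     0.5760]
  [   0.8000     1.2800     0.6400]
  [   0.1600     0.0960     1.2480]
The output multiplier for sector j is the column-j sum of the Leontief inverse (I − A)⁻¹ = adj(I−A) / det(I−A).
Column 3 of adj(I−A): (0.2250, 0.2500, 0.4875); det(I−A) = 0.390625.
m_3 = (0.2250 + 0.2500 + 0.4875) / 0.390625 = 0.9625 / 0.390625 = 2.464.

m_3 = 2.464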